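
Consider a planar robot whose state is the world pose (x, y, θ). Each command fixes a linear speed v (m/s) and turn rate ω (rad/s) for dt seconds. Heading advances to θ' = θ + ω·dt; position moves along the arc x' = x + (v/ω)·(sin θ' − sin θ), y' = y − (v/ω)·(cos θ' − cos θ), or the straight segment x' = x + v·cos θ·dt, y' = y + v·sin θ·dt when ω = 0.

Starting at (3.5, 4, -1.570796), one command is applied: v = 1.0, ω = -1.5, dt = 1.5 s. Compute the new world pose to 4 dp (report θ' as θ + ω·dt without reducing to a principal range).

θ' = -1.5708 + -1.5·1.5 = -3.8208
R = v/ω = 1.0/-1.5 = -0.6667
x' = 3.5 + -0.6667·(sin -3.8208 − sin -1.5708) = 2.4146
y' = 4 − -0.6667·(cos -3.8208 − cos -1.5708) = 3.4813

(2.4146, 3.4813, -3.8208)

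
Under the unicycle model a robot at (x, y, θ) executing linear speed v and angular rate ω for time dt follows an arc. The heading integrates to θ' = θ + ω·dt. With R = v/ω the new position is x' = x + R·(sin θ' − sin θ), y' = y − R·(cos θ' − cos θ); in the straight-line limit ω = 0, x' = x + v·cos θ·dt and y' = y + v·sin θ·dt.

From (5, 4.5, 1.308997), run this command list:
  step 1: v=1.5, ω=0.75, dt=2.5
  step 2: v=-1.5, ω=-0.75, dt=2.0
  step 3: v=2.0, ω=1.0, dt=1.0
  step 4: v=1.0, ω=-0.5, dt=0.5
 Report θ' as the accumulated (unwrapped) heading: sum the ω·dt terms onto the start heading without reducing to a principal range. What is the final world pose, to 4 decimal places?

step 1: θ'=3.1840 (R=2.0000) → pose (2.9834, 7.0158, 3.1840)
step 2: θ'=1.6840 (R=2.0000) → pose (5.0553, 5.2436, 1.6840)
step 3: θ'=2.6840 (R=2.0000) → pose (3.9517, 6.8119, 2.6840)
step 4: θ'=2.4340 (R=-2.0000) → pose (3.5353, 7.0863, 2.4340)

(3.5353, 7.0863, 2.4340)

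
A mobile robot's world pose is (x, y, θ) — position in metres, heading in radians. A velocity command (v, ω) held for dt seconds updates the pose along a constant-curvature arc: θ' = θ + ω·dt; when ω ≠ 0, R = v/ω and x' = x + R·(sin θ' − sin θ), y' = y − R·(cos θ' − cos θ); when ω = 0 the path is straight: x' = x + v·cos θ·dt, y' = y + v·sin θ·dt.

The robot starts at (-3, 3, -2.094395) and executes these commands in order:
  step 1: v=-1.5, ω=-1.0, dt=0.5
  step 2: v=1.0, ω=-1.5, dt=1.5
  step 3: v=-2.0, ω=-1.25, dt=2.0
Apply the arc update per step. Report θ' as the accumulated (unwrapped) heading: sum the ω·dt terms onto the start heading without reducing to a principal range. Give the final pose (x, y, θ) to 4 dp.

(-6.4719, 3.6181, -7.3444)

step 1: θ'=-2.5944 (R=1.5000) → pose (-2.4814, 3.5310, -2.5944)
step 2: θ'=-4.8444 (R=-0.6667) → pose (-3.4891, 4.1881, -4.8444)
step 3: θ'=-7.3444 (R=1.6000) → pose (-6.4719, 3.6181, -7.3444)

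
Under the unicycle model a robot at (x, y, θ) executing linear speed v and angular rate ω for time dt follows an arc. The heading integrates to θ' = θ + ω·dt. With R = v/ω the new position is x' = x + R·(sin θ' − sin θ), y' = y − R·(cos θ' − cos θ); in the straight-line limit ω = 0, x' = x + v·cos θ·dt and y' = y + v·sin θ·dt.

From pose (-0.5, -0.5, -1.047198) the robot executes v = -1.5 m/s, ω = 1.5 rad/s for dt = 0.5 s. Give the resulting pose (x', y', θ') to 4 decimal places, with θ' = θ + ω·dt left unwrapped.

θ' = -1.0472 + 1.5·0.5 = -0.2972
R = v/ω = -1.5/1.5 = -1.0000
x' = -0.5 + -1.0000·(sin -0.2972 − sin -1.0472) = -1.0732
y' = -0.5 − -1.0000·(cos -0.2972 − cos -1.0472) = -0.0438

(-1.0732, -0.0438, -0.2972)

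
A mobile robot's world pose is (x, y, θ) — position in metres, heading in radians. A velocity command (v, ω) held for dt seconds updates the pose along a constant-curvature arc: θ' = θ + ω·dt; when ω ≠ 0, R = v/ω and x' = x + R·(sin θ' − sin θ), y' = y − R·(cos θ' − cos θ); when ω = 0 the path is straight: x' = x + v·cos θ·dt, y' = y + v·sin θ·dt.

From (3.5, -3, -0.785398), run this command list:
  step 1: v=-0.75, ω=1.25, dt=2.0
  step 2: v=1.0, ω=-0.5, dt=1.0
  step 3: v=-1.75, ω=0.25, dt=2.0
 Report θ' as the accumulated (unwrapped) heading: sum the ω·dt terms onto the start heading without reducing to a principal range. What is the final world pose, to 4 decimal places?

(2.2197, -5.9704, 1.7146)

step 1: θ'=1.7146 (R=-0.6000) → pose (2.4819, -3.5103, 1.7146)
step 2: θ'=1.2146 (R=-2.0000) → pose (2.5868, -2.5262, 1.2146)
step 3: θ'=1.7146 (R=-7.0000) → pose (2.2197, -5.9704, 1.7146)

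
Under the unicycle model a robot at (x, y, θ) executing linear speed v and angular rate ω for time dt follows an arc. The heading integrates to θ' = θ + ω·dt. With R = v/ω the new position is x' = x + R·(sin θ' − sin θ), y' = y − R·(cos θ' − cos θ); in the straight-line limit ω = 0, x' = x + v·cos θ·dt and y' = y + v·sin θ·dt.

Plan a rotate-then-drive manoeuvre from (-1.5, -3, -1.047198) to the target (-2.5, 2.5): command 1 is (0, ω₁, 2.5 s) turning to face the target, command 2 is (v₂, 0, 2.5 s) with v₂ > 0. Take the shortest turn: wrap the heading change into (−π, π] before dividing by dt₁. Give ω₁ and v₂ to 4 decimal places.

heading to target = atan2(2.5−-3, -2.5−-1.5) = 1.7506
Δθ = wrap(1.7506 − -1.0472) = 2.7978; ω₁ = Δθ/dt₁ = 1.1191
distance = √((-2.5−-1.5)² + (2.5−-3)²) = 5.5902; v₂ = distance/dt₂ = 2.2361

ω₁ = 1.1191, v₂ = 2.2361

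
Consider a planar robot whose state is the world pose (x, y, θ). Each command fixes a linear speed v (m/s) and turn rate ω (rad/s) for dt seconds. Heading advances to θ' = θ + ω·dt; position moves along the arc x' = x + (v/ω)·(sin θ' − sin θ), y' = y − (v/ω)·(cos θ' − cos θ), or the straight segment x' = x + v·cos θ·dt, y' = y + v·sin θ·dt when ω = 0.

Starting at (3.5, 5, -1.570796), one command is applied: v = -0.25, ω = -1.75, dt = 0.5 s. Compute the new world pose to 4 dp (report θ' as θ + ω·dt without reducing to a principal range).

θ' = -1.5708 + -1.75·0.5 = -2.4458
R = v/ω = -0.25/-1.75 = 0.1429
x' = 3.5 + 0.1429·(sin -2.4458 − sin -1.5708) = 3.5513
y' = 5 − 0.1429·(cos -2.4458 − cos -1.5708) = 5.1096

(3.5513, 5.1096, -2.4458)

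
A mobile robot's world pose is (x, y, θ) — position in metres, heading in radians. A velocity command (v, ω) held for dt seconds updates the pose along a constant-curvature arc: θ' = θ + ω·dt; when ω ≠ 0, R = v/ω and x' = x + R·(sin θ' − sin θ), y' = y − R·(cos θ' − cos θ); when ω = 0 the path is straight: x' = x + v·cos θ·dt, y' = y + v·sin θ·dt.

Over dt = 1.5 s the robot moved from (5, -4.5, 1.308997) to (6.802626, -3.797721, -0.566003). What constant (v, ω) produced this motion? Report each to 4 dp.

v = 1.5000, ω = -1.2500

Δθ = -0.566003 − 1.308997 = -1.875000
ω = Δθ/dt = -1.875000/1.5 = -1.2500
R = Δx/(sin θ' − sin θ) = -1.2000
v = R·ω = -1.2000·-1.2500 = 1.5000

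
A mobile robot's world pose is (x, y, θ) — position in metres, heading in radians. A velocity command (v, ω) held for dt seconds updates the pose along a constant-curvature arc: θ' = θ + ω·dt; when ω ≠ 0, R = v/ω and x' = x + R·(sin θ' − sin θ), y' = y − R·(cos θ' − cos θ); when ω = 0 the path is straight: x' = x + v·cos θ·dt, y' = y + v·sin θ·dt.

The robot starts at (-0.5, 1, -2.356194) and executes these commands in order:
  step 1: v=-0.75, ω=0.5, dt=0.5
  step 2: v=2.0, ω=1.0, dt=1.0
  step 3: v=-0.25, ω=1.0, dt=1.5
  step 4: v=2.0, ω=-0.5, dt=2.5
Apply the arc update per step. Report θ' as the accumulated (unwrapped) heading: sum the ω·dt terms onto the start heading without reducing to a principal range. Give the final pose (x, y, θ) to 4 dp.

(3.8984, -1.5748, -0.8562)

step 1: θ'=-2.1062 (R=-1.5000) → pose (-0.2706, 1.2954, -2.1062)
step 2: θ'=-1.1062 (R=2.0000) → pose (-0.3384, -0.6211, -1.1062)
step 3: θ'=0.3938 (R=-0.2500) → pose (-0.6579, -0.5023, 0.3938)
step 4: θ'=-0.8562 (R=-4.0000) → pose (3.8984, -1.5748, -0.8562)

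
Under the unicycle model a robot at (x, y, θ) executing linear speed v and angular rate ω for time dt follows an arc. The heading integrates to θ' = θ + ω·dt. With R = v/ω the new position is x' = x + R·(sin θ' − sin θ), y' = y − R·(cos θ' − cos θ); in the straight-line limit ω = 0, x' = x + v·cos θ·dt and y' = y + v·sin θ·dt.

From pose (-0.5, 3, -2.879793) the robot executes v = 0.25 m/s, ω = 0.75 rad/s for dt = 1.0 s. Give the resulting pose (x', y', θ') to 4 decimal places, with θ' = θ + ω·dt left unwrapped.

(-0.6963, 2.8548, -2.1298)

θ' = -2.8798 + 0.75·1.0 = -2.1298
R = v/ω = 0.25/0.75 = 0.3333
x' = -0.5 + 0.3333·(sin -2.1298 − sin -2.8798) = -0.6963
y' = 3 − 0.3333·(cos -2.1298 − cos -2.8798) = 2.8548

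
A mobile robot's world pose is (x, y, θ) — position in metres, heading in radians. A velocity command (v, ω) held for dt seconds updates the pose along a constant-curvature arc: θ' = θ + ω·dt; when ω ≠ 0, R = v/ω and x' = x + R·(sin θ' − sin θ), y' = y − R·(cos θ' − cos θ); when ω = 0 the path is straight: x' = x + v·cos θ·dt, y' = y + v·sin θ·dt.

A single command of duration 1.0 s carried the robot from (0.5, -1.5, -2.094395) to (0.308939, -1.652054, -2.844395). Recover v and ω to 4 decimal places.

Δθ = -2.844395 − -2.094395 = -0.750000
ω = Δθ/dt = -0.750000/1.0 = -0.7500
R = Δx/(sin θ' − sin θ) = -0.3333
v = R·ω = -0.3333·-0.7500 = 0.2500

v = 0.2500, ω = -0.7500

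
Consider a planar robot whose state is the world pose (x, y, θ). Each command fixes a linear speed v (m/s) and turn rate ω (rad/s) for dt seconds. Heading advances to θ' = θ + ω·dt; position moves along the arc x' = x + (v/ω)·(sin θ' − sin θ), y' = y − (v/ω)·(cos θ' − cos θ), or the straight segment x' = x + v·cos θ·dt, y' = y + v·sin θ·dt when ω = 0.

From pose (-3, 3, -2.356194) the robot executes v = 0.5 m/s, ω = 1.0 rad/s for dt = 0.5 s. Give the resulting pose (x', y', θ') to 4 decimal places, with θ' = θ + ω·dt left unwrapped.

θ' = -2.3562 + 1.0·0.5 = -1.8562
R = v/ω = 0.5/1.0 = 0.5000
x' = -3 + 0.5000·(sin -1.8562 − sin -2.3562) = -3.1262
y' = 3 − 0.5000·(cos -1.8562 − cos -2.3562) = 2.7872

(-3.1262, 2.7872, -1.8562)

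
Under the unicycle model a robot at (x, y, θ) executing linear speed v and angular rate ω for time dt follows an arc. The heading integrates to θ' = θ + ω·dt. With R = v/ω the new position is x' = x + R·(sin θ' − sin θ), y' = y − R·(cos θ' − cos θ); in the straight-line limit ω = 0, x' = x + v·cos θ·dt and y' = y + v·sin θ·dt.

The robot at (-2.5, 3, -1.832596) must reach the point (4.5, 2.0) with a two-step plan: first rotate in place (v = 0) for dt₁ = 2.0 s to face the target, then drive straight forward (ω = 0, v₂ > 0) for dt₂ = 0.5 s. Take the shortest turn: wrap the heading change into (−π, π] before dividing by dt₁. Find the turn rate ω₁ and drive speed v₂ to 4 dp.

ω₁ = 0.8453, v₂ = 14.1421

heading to target = atan2(2−3, 4.5−-2.5) = -0.1419
Δθ = wrap(-0.1419 − -1.8326) = 1.6907; ω₁ = Δθ/dt₁ = 0.8453
distance = √((4.5−-2.5)² + (2−3)²) = 7.0711; v₂ = distance/dt₂ = 14.1421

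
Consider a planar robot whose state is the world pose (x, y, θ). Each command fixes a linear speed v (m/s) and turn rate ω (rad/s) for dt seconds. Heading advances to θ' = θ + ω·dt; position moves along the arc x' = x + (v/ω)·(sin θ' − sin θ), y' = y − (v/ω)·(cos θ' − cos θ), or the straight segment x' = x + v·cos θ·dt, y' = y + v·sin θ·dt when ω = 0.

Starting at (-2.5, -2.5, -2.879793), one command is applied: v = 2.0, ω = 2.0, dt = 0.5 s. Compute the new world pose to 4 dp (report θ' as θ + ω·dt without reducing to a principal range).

(-3.1938, -3.1618, -1.8798)

θ' = -2.8798 + 2.0·0.5 = -1.8798
R = v/ω = 2.0/2.0 = 1.0000
x' = -2.5 + 1.0000·(sin -1.8798 − sin -2.8798) = -3.1938
y' = -2.5 − 1.0000·(cos -1.8798 − cos -2.8798) = -3.1618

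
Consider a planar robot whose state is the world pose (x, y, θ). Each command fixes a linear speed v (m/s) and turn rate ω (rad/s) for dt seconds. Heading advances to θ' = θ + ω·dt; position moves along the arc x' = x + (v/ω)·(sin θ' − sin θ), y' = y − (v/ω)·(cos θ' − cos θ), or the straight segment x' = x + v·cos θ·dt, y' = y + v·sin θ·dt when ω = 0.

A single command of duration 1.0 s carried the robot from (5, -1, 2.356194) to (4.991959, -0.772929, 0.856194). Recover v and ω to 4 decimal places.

Δθ = 0.856194 − 2.356194 = -1.500000
ω = Δθ/dt = -1.500000/1.0 = -1.5000
R = −Δy/(cos θ' − cos θ) = -0.1667
v = R·ω = -0.1667·-1.5000 = 0.2500

v = 0.2500, ω = -1.5000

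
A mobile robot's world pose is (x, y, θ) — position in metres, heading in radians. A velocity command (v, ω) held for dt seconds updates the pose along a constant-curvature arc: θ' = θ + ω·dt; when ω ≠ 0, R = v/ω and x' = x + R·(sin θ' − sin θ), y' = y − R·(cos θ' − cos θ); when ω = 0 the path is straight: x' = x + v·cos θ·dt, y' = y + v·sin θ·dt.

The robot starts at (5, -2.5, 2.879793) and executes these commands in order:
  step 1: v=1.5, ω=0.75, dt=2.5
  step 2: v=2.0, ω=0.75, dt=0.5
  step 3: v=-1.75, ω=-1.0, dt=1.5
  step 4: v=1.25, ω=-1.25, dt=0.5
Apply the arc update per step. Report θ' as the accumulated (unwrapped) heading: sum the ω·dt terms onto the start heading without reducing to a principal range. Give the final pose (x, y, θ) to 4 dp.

step 1: θ'=4.7548 (R=2.0000) → pose (2.4842, -4.5166, 4.7548)
step 2: θ'=5.1298 (R=2.6667) → pose (2.7107, -5.4846, 5.1298)
step 3: θ'=3.6298 (R=1.7500) → pose (3.4896, -3.2296, 3.6298)
step 4: θ'=3.0048 (R=-1.0000) → pose (2.8842, -3.3371, 3.0048)

(2.8842, -3.3371, 3.0048)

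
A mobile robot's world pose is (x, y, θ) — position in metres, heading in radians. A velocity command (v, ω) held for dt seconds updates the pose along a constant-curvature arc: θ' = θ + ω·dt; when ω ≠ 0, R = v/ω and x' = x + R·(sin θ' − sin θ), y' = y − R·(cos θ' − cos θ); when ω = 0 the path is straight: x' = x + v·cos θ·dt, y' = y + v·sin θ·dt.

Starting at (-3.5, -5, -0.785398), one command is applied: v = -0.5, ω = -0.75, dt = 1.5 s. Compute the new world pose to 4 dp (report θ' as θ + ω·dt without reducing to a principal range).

θ' = -0.7854 + -0.75·1.5 = -1.9104
R = v/ω = -0.5/-0.75 = 0.6667
x' = -3.5 + 0.6667·(sin -1.9104 − sin -0.7854) = -3.6572
y' = -5 − 0.6667·(cos -1.9104 − cos -0.7854) = -4.3065

(-3.6572, -4.3065, -1.9104)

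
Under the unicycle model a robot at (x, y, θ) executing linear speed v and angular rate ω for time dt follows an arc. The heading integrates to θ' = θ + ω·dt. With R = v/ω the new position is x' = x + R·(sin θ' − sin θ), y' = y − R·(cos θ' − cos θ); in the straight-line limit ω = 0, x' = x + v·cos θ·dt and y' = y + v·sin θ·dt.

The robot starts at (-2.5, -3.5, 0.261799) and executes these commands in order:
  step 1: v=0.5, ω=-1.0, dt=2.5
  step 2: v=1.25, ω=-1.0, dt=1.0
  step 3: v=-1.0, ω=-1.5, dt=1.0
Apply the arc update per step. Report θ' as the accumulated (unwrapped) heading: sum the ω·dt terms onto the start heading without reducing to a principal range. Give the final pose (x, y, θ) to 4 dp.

(-2.4781, -5.4437, -4.7382)

step 1: θ'=-2.2382 (R=-0.5000) → pose (-1.9779, -4.2924, -2.2382)
step 2: θ'=-3.2382 (R=-1.2500) → pose (-3.0802, -4.7629, -3.2382)
step 3: θ'=-4.7382 (R=0.6667) → pose (-2.4781, -5.4437, -4.7382)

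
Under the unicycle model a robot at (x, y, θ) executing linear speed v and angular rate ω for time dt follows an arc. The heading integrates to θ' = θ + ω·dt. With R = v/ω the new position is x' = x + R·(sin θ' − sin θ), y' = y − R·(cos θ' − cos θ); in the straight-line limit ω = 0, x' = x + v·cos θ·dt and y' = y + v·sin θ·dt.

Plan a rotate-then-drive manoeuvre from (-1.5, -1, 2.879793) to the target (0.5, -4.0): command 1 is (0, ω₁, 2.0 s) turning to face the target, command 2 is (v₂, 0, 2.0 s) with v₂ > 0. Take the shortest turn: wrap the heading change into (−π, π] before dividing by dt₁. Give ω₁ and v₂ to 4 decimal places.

ω₁ = 1.2103, v₂ = 1.8028

heading to target = atan2(-4−-1, 0.5−-1.5) = -0.9828
Δθ = wrap(-0.9828 − 2.8798) = 2.4206; ω₁ = Δθ/dt₁ = 1.2103
distance = √((0.5−-1.5)² + (-4−-1)²) = 3.6056; v₂ = distance/dt₂ = 1.8028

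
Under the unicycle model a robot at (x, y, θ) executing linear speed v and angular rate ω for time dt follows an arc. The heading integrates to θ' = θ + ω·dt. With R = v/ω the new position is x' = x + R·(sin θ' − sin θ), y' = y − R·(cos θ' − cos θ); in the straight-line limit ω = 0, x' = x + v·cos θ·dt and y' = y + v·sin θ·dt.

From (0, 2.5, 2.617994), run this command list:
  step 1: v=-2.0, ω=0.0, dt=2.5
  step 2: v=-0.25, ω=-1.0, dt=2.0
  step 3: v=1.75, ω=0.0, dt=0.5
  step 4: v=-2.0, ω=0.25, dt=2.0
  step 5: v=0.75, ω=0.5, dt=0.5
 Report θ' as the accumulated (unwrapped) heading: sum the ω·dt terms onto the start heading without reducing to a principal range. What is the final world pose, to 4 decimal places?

step 1: θ'=2.6180 (straight) → pose (4.3301, 0.0000, 2.6180)
step 2: θ'=0.6180 (R=0.2500) → pose (4.3500, -0.4203, 0.6180)
step 3: θ'=0.6180 (straight) → pose (5.0631, 0.0867, 0.6180)
step 4: θ'=1.1180 (R=-8.0000) → pose (2.5046, -2.9337, 1.1180)
step 5: θ'=1.3680 (R=1.5000) → pose (2.6250, -2.5796, 1.3680)

(2.6250, -2.5796, 1.3680)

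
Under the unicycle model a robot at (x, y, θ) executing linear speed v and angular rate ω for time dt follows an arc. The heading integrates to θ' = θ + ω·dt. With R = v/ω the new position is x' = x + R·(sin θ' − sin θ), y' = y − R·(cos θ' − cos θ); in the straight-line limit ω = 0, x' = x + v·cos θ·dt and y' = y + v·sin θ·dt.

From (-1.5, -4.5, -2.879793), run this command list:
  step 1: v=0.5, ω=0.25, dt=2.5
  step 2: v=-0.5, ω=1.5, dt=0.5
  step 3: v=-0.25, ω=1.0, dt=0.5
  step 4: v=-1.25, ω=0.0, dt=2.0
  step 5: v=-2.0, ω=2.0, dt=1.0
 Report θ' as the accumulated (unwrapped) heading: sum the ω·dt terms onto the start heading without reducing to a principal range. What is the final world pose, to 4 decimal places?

(-5.5202, -2.6997, 0.9952)

step 1: θ'=-2.2548 (R=2.0000) → pose (-2.5325, -5.1681, -2.2548)
step 2: θ'=-1.5048 (R=-0.3333) → pose (-2.4582, -4.9354, -1.5048)
step 3: θ'=-1.0048 (R=-0.2500) → pose (-2.4967, -4.8179, -1.0048)
step 4: θ'=-1.0048 (straight) → pose (-3.8373, -2.7077, -1.0048)
step 5: θ'=0.9952 (R=-1.0000) → pose (-5.5202, -2.6997, 0.9952)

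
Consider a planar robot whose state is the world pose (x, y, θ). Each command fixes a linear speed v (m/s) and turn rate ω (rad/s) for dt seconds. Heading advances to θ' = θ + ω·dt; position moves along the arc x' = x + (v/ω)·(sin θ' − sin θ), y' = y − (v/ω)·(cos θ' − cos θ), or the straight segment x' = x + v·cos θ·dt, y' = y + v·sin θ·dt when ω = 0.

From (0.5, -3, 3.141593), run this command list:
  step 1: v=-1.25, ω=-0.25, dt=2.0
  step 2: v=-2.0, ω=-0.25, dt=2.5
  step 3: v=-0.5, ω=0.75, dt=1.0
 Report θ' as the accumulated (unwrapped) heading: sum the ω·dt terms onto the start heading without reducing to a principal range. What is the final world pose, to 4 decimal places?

(6.6372, -7.5162, 2.7666)

step 1: θ'=2.6416 (R=5.0000) → pose (2.8971, -3.6121, 2.6416)
step 2: θ'=2.0166 (R=8.0000) → pose (6.2799, -7.1833, 2.0166)
step 3: θ'=2.7666 (R=-0.6667) → pose (6.6372, -7.5162, 2.7666)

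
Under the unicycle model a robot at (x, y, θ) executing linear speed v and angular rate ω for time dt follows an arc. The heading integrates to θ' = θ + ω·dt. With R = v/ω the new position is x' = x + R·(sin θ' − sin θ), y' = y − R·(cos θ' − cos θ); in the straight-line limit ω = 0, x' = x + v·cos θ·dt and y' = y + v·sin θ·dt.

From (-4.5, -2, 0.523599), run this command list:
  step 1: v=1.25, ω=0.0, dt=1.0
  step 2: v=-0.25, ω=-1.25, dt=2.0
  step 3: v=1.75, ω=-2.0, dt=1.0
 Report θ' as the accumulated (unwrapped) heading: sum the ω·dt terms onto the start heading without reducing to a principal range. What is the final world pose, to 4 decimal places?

(-5.1538, -1.3650, -3.9764)

step 1: θ'=0.5236 (straight) → pose (-3.4175, -1.3750, 0.5236)
step 2: θ'=-1.9764 (R=0.2000) → pose (-3.7012, -1.1229, -1.9764)
step 3: θ'=-3.9764 (R=-0.8750) → pose (-5.1538, -1.3650, -3.9764)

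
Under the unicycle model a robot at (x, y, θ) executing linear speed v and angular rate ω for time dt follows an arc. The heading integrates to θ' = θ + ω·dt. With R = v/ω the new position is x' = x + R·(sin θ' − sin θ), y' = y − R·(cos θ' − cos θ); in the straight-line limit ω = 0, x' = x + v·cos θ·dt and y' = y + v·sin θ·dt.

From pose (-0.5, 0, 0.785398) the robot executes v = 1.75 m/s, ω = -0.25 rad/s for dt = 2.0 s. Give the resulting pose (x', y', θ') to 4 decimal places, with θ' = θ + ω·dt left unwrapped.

θ' = 0.7854 + -0.25·2.0 = 0.2854
R = v/ω = 1.75/-0.25 = -7.0000
x' = -0.5 + -7.0000·(sin 0.2854 − sin 0.7854) = 2.4790
y' = 0 − -7.0000·(cos 0.2854 − cos 0.7854) = 1.7671

(2.4790, 1.7671, 0.2854)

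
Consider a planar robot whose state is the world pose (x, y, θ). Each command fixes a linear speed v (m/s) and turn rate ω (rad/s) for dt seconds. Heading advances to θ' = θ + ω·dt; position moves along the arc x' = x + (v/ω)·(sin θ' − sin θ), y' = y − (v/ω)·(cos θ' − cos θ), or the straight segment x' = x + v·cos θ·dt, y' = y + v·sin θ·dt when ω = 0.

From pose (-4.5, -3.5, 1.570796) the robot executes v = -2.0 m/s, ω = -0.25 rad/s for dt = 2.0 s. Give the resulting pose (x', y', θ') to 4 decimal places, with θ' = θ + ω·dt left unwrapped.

(-5.4793, -7.3354, 1.0708)

θ' = 1.5708 + -0.25·2.0 = 1.0708
R = v/ω = -2.0/-0.25 = 8.0000
x' = -4.5 + 8.0000·(sin 1.0708 − sin 1.5708) = -5.4793
y' = -3.5 − 8.0000·(cos 1.0708 − cos 1.5708) = -7.3354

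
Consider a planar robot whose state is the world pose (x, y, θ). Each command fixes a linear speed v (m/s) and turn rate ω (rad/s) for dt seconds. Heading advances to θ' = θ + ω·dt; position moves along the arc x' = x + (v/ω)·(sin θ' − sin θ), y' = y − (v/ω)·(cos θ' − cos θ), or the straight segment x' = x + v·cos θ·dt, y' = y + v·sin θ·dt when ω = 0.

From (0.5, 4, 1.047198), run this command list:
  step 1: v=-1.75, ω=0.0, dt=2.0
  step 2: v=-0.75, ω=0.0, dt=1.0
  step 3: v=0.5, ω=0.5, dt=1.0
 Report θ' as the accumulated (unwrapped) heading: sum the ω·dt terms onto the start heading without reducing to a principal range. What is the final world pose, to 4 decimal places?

(-1.4913, 0.7958, 1.5472)

step 1: θ'=1.0472 (straight) → pose (-1.2500, 0.9689, 1.0472)
step 2: θ'=1.0472 (straight) → pose (-1.6250, 0.3194, 1.0472)
step 3: θ'=1.5472 (R=1.0000) → pose (-1.4913, 0.7958, 1.5472)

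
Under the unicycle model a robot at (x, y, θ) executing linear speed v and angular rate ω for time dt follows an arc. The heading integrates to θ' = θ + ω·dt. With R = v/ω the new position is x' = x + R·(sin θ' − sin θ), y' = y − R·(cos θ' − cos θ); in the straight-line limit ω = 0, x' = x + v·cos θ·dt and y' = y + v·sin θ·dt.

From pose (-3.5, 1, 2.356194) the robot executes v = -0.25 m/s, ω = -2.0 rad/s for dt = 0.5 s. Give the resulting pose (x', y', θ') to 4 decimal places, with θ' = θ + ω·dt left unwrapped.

(-3.4663, 0.8850, 1.3562)

θ' = 2.3562 + -2.0·0.5 = 1.3562
R = v/ω = -0.25/-2.0 = 0.1250
x' = -3.5 + 0.1250·(sin 1.3562 − sin 2.3562) = -3.4663
y' = 1 − 0.1250·(cos 1.3562 − cos 2.3562) = 0.8850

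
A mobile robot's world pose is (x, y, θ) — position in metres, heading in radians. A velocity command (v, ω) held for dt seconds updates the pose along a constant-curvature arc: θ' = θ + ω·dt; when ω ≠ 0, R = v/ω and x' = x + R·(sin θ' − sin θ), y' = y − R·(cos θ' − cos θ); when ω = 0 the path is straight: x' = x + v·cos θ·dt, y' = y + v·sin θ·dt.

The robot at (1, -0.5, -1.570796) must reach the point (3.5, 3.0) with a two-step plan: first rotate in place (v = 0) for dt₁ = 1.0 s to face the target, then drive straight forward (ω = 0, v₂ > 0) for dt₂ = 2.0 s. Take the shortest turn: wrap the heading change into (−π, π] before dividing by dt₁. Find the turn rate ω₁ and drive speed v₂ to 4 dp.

ω₁ = 2.5213, v₂ = 2.1506

heading to target = atan2(3−-0.5, 3.5−1) = 0.9505
Δθ = wrap(0.9505 − -1.5708) = 2.5213; ω₁ = Δθ/dt₁ = 2.5213
distance = √((3.5−1)² + (3−-0.5)²) = 4.3012; v₂ = distance/dt₂ = 2.1506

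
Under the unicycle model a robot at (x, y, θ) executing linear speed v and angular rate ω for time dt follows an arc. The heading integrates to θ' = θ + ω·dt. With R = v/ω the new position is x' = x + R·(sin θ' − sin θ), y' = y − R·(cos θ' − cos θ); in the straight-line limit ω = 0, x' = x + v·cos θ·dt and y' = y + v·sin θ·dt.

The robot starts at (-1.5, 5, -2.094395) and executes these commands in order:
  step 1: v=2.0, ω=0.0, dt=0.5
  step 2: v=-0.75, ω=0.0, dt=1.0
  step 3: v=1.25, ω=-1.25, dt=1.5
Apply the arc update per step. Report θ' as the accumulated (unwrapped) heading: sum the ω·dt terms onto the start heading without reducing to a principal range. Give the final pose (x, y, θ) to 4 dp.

(-3.2275, 4.6070, -3.9694)

step 1: θ'=-2.0944 (straight) → pose (-2.0000, 4.1340, -2.0944)
step 2: θ'=-2.0944 (straight) → pose (-1.6250, 4.7835, -2.0944)
step 3: θ'=-3.9694 (R=-1.0000) → pose (-3.2275, 4.6070, -3.9694)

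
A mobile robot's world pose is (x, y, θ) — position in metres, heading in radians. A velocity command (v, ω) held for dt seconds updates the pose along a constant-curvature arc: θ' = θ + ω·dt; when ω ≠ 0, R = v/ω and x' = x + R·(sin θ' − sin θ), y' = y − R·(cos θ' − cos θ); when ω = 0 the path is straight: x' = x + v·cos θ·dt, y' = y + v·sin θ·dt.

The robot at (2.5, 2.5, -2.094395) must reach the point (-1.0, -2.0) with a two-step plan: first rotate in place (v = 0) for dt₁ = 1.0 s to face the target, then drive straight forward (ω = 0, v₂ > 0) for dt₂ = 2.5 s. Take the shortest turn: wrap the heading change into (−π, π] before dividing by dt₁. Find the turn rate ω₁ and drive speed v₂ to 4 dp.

ω₁ = -0.1374, v₂ = 2.2804

heading to target = atan2(-2−2.5, -1−2.5) = -2.2318
Δθ = wrap(-2.2318 − -2.0944) = -0.1374; ω₁ = Δθ/dt₁ = -0.1374
distance = √((-1−2.5)² + (-2−2.5)²) = 5.7009; v₂ = distance/dt₂ = 2.2804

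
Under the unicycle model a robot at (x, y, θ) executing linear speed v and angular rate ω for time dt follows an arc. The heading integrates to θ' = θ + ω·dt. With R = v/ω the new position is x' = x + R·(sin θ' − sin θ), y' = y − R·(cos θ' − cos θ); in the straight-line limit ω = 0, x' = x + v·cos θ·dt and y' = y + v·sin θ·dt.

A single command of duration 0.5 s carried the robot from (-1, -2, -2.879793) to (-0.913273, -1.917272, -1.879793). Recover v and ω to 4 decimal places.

v = -0.2500, ω = 2.0000

Δθ = -1.879793 − -2.879793 = 1.000000
ω = Δθ/dt = 1.000000/0.5 = 2.0000
R = Δx/(sin θ' − sin θ) = -0.1250
v = R·ω = -0.1250·2.0000 = -0.2500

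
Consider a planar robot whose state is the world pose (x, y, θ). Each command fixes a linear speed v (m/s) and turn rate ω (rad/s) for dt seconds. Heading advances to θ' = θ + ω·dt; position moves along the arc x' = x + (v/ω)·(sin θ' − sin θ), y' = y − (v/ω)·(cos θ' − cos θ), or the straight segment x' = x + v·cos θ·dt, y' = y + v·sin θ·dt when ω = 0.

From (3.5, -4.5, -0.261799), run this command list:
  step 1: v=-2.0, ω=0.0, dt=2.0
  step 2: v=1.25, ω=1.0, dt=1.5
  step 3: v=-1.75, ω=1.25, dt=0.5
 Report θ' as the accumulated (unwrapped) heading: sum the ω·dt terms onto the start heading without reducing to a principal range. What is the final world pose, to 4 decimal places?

(1.1240, -3.5261, 1.8632)

step 1: θ'=-0.2618 (straight) → pose (-0.3637, -3.4647, -0.2618)
step 2: θ'=1.2382 (R=1.2500) → pose (1.1413, -2.6654, 1.2382)
step 3: θ'=1.8632 (R=-1.4000) → pose (1.1240, -3.5261, 1.8632)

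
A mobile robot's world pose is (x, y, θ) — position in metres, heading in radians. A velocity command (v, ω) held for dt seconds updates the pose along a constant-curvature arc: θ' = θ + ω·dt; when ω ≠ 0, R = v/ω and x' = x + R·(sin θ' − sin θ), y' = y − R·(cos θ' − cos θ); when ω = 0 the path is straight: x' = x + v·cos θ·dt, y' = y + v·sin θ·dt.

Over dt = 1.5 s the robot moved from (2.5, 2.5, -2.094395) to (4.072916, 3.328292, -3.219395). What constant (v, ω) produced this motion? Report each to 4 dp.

Δθ = -3.219395 − -2.094395 = -1.125000
ω = Δθ/dt = -1.125000/1.5 = -0.7500
R = Δx/(sin θ' − sin θ) = 1.6667
v = R·ω = 1.6667·-0.7500 = -1.2500

v = -1.2500, ω = -0.7500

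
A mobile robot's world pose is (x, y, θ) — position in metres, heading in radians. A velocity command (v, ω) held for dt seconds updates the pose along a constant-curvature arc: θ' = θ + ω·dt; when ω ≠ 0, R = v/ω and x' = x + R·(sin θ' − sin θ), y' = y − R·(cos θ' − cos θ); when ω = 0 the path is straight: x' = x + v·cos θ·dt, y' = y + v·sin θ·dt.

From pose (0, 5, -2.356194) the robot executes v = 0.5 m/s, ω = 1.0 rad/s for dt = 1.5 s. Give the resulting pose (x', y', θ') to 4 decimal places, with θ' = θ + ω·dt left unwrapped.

(-0.0241, 4.3188, -0.8562)

θ' = -2.3562 + 1.0·1.5 = -0.8562
R = v/ω = 0.5/1.0 = 0.5000
x' = 0 + 0.5000·(sin -0.8562 − sin -2.3562) = -0.0241
y' = 5 − 0.5000·(cos -0.8562 − cos -2.3562) = 4.3188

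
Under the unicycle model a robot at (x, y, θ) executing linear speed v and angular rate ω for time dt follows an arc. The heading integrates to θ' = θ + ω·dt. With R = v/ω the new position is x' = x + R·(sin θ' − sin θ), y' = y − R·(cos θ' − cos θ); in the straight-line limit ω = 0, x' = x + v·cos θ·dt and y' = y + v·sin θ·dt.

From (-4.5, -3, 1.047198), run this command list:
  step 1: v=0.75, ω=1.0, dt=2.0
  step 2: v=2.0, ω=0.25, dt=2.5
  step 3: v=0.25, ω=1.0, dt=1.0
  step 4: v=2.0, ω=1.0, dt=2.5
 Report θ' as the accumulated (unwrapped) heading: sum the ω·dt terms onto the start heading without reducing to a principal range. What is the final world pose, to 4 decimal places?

(-6.4533, -4.4890, 7.1722)

step 1: θ'=3.0472 (R=0.7500) → pose (-5.0788, -1.8783, 3.0472)
step 2: θ'=3.6722 (R=8.0000) → pose (-9.8813, -2.9427, 3.6722)
step 3: θ'=4.6722 (R=0.2500) → pose (-10.0046, -3.1483, 4.6722)
step 4: θ'=7.1722 (R=2.0000) → pose (-6.4533, -4.4890, 7.1722)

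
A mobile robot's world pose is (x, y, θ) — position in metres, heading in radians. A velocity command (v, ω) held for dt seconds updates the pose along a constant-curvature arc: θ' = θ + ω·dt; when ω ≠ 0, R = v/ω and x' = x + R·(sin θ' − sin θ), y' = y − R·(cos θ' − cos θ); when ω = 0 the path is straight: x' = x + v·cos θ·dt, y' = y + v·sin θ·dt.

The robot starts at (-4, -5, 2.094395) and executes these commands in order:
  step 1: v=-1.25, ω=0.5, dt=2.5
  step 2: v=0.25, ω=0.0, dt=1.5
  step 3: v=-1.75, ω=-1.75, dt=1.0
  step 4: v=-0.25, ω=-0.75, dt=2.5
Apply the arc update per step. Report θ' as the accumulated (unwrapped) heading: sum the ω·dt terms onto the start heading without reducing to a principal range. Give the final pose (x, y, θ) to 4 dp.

step 1: θ'=3.3444 (R=-2.5000) → pose (-1.3314, -6.1988, 3.3444)
step 2: θ'=3.3444 (straight) → pose (-1.6987, -6.2743, 3.3444)
step 3: θ'=1.5944 (R=1.0000) → pose (-0.4976, -7.2302, 1.5944)
step 4: θ'=-0.2806 (R=0.3333) → pose (-0.9231, -7.5584, -0.2806)

(-0.9231, -7.5584, -0.2806)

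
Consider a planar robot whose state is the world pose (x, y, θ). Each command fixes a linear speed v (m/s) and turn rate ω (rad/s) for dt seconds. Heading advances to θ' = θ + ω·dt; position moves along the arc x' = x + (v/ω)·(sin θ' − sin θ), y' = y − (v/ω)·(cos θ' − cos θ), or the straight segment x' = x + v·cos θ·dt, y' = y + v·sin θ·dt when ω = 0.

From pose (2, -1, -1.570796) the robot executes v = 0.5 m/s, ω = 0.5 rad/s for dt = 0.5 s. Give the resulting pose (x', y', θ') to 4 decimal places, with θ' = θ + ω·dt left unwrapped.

(2.0311, -1.2474, -1.3208)

θ' = -1.5708 + 0.5·0.5 = -1.3208
R = v/ω = 0.5/0.5 = 1.0000
x' = 2 + 1.0000·(sin -1.3208 − sin -1.5708) = 2.0311
y' = -1 − 1.0000·(cos -1.3208 − cos -1.5708) = -1.2474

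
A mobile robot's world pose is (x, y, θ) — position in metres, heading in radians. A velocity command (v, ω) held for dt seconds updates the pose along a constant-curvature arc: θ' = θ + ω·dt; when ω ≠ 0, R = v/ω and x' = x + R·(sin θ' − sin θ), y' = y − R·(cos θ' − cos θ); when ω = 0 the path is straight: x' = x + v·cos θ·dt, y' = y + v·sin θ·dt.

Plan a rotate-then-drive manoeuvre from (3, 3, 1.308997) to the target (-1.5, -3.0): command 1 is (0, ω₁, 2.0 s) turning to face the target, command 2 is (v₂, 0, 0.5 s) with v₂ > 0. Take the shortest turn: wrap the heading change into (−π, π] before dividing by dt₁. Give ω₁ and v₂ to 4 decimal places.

heading to target = atan2(-3−3, -1.5−3) = -2.2143
Δθ = wrap(-2.2143 − 1.3090) = 2.7599; ω₁ = Δθ/dt₁ = 1.3799
distance = √((-1.5−3)² + (-3−3)²) = 7.5000; v₂ = distance/dt₂ = 15.0000

ω₁ = 1.3799, v₂ = 15.0000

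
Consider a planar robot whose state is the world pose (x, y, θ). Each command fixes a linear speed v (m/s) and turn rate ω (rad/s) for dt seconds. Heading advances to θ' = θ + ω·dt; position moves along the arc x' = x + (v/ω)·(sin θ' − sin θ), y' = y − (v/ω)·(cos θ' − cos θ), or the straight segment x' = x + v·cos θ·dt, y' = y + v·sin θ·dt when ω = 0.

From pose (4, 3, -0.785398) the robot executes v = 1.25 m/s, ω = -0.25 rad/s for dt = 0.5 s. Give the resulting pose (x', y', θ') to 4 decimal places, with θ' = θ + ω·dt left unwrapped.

θ' = -0.7854 + -0.25·0.5 = -0.9104
R = v/ω = 1.25/-0.25 = -5.0000
x' = 4 + -5.0000·(sin -0.9104 − sin -0.7854) = 4.4132
y' = 3 − -5.0000·(cos -0.9104 − cos -0.7854) = 2.5316

(4.4132, 2.5316, -0.9104)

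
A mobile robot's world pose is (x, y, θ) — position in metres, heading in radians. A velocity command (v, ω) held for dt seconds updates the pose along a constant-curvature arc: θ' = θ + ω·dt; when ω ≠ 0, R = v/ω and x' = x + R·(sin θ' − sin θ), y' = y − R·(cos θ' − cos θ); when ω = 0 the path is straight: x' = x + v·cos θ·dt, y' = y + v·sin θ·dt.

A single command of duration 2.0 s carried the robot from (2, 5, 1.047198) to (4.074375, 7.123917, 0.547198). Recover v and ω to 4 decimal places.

v = 1.5000, ω = -0.2500

Δθ = 0.547198 − 1.047198 = -0.500000
ω = Δθ/dt = -0.500000/2.0 = -0.2500
R = −Δy/(cos θ' − cos θ) = -6.0000
v = R·ω = -6.0000·-0.2500 = 1.5000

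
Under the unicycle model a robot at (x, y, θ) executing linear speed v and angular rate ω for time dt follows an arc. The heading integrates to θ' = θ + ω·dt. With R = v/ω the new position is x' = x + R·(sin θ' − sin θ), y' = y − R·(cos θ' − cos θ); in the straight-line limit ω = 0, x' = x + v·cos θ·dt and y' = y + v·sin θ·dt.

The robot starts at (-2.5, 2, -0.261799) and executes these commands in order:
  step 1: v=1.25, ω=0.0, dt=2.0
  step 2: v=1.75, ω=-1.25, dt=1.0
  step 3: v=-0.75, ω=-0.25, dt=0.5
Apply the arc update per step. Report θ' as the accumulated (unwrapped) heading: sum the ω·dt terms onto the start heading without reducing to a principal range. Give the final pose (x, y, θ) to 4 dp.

(0.9513, 0.4580, -1.6368)

step 1: θ'=-0.2618 (straight) → pose (-0.0852, 1.3530, -0.2618)
step 2: θ'=-1.5118 (R=-1.4000) → pose (0.9500, 0.0832, -1.5118)
step 3: θ'=-1.6368 (R=3.0000) → pose (0.9513, 0.4580, -1.6368)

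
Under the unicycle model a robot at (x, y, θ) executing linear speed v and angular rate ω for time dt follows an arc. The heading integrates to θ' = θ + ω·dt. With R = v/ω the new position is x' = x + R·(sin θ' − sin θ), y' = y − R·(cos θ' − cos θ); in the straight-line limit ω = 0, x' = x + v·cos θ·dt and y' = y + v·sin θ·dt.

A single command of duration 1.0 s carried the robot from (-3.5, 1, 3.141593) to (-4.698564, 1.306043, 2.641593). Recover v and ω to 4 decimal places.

v = 1.2500, ω = -0.5000

Δθ = 2.641593 − 3.141593 = -0.500000
ω = Δθ/dt = -0.500000/1.0 = -0.5000
R = Δx/(sin θ' − sin θ) = -2.5000
v = R·ω = -2.5000·-0.5000 = 1.2500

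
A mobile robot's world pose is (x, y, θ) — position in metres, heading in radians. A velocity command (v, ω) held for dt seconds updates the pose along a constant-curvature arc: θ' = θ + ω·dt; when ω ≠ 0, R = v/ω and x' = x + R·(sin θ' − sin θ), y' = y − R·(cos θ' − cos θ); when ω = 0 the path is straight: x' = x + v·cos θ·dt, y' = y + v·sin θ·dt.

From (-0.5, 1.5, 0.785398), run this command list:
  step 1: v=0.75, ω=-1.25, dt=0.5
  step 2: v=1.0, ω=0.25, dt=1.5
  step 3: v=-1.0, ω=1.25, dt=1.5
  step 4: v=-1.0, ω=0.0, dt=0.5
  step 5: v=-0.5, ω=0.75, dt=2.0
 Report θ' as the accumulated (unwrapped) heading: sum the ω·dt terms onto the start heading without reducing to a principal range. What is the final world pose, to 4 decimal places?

step 1: θ'=0.1604 (R=-0.6000) → pose (-0.1716, 1.6680, 0.1604)
step 2: θ'=0.5354 (R=4.0000) → pose (1.2303, 2.1764, 0.5354)
step 3: θ'=2.4104 (R=-0.8000) → pose (1.1043, 0.8929, 2.4104)
step 4: θ'=2.4104 (straight) → pose (1.4765, 0.5590, 2.4104)
step 5: θ'=3.9104 (R=-0.6667) → pose (2.3851, 0.5761, 3.9104)

(2.3851, 0.5761, 3.9104)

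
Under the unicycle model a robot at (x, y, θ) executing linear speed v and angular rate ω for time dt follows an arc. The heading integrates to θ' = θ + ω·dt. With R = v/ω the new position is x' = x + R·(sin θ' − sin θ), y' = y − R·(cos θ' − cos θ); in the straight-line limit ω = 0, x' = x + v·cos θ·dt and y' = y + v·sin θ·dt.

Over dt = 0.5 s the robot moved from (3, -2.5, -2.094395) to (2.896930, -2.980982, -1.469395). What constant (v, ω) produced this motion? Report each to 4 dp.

v = 1.0000, ω = 1.2500

Δθ = -1.469395 − -2.094395 = 0.625000
ω = Δθ/dt = 0.625000/0.5 = 1.2500
R = −Δy/(cos θ' − cos θ) = 0.8000
v = R·ω = 0.8000·1.2500 = 1.0000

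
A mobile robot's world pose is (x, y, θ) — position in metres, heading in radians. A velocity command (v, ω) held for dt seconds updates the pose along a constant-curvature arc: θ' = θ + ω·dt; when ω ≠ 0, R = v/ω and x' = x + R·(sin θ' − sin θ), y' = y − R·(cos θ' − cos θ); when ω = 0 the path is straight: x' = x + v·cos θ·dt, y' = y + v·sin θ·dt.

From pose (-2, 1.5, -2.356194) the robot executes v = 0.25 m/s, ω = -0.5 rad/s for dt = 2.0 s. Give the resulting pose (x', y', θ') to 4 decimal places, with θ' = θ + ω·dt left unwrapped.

θ' = -2.3562 + -0.5·2.0 = -3.3562
R = v/ω = 0.25/-0.5 = -0.5000
x' = -2 + -0.5000·(sin -3.3562 − sin -2.3562) = -2.4600
y' = 1.5 − -0.5000·(cos -3.3562 − cos -2.3562) = 1.3650

(-2.4600, 1.3650, -3.3562)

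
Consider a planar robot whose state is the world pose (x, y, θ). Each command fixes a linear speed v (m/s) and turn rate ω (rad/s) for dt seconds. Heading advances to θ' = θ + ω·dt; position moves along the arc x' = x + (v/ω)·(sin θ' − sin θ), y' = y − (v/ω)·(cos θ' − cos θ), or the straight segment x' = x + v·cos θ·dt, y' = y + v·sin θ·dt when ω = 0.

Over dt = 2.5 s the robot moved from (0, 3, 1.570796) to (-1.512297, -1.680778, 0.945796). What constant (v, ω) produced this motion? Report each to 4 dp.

v = -2.0000, ω = -0.2500

Δθ = 0.945796 − 1.570796 = -0.625000
ω = Δθ/dt = -0.625000/2.5 = -0.2500
R = −Δy/(cos θ' − cos θ) = 8.0000
v = R·ω = 8.0000·-0.2500 = -2.0000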